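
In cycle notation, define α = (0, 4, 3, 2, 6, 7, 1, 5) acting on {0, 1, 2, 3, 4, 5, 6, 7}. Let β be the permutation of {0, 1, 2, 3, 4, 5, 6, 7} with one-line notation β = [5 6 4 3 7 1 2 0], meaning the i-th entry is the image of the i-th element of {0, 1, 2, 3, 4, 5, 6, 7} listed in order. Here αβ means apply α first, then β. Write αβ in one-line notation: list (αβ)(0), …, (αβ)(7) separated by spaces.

Chase each element through α then β: 0 → 4 → 7; 1 → 5 → 1; 2 → 6 → 2; 3 → 2 → 4; 4 → 3 → 3; 5 → 0 → 5; 6 → 7 → 0; 7 → 1 → 6.
Collecting the images, αβ = [7 1 2 4 3 5 0 6].

7 1 2 4 3 5 0 6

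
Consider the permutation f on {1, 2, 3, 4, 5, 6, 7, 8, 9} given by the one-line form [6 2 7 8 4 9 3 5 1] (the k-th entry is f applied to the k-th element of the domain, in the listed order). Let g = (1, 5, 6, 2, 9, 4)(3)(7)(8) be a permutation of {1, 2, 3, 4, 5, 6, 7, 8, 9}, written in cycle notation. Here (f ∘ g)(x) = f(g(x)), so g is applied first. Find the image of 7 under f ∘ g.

(f ∘ g)(7) = f(g(7)). g(7) = 7, then f(7) = 3. So (f ∘ g)(7) = 3.

3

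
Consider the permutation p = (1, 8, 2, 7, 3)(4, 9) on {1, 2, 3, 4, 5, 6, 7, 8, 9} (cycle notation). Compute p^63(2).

2 lies in the 5-cycle (1, 8, 2, 7, 3).
Since the cycle has length 5, p^63 acts on it the same as p^3 (63 mod 5 = 3).
Stepping 3 places around the cycle: 2 → 7 → 3 → 1.

1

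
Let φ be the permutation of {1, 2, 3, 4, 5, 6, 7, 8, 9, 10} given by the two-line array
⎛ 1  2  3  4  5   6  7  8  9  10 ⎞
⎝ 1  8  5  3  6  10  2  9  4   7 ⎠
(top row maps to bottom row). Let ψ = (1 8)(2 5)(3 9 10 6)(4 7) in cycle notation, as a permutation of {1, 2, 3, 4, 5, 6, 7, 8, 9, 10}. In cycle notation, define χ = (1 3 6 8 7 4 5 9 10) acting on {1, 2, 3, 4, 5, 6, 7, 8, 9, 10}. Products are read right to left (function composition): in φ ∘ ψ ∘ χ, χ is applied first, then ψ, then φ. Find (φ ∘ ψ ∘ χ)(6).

(φ ∘ ψ ∘ χ)(6) = φ(ψ(χ(6))). χ(6) = 8, then ψ(8) = 1, then φ(1) = 1, so the result is 1.

1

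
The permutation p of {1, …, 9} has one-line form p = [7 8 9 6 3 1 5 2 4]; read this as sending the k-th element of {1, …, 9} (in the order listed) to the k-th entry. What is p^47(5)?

Tracing 5 → 3 → … returns to 5 after 7 steps, so 5 lies in a 7-cycle (1, 7, 5, 3, 9, 4, 6).
Powers repeat with period 7 on this cycle, and 47 mod 7 = 5, so p^47(5) = p^5(5).
Advancing 5 steps from 5: 5 → 3 → 9 → 4 → 6 → 1.

1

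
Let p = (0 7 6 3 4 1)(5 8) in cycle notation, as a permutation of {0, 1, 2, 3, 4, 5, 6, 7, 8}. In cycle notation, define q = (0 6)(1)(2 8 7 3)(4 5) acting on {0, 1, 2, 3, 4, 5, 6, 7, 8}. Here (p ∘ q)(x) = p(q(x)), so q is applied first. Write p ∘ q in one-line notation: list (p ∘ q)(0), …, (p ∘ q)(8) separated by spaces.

(p ∘ q)(x) = p(q(x)). Computing each image: p(q(0)) = p(6) = 3, p(q(1)) = p(1) = 0, p(q(2)) = p(8) = 5, p(q(3)) = p(2) = 2, p(q(4)) = p(5) = 8, p(q(5)) = p(4) = 1, p(q(6)) = p(0) = 7, p(q(7)) = p(3) = 4, p(q(8)) = p(7) = 6.
Hence p ∘ q = [3 0 5 2 8 1 7 4 6].

3 0 5 2 8 1 7 4 6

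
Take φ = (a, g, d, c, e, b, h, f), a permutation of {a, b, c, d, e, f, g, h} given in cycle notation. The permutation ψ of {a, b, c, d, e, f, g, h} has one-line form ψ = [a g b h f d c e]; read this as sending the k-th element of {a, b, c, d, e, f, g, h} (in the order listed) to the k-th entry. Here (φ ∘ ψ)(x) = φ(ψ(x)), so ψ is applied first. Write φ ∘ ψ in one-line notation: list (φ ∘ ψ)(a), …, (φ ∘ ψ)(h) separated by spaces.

g d h f a c e b

(φ ∘ ψ)(x) = φ(ψ(x)). Computing each image: φ(ψ(a)) = φ(a) = g, φ(ψ(b)) = φ(g) = d, φ(ψ(c)) = φ(b) = h, φ(ψ(d)) = φ(h) = f, φ(ψ(e)) = φ(f) = a, φ(ψ(f)) = φ(d) = c, φ(ψ(g)) = φ(c) = e, φ(ψ(h)) = φ(e) = b.
Hence φ ∘ ψ = [g d h f a c e b].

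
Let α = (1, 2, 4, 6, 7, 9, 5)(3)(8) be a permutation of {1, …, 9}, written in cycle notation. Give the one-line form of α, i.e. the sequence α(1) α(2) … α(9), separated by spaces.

2 4 3 6 1 7 9 8 5

Image by image: 1↦2, 2↦4, 3↦3, 4↦6, 5↦1, 6↦7, 7↦9, 8↦8, 9↦5.
Listing these in domain order gives 2 4 3 6 1 7 9 8 5.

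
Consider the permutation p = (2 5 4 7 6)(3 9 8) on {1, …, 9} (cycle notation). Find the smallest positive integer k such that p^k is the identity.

15

The disjoint cycles have lengths 5, 3, 1.
Since disjoint cycles commute, ord(p) = lcm(5, 3) = 15.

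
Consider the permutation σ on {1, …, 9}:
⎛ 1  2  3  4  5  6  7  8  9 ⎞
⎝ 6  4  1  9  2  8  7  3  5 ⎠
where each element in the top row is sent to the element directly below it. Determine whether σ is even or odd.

even

In disjoint-cycle form the cycle lengths are 4, 4, 1.
A cycle is odd iff its length is even; σ has 2 even-length cycles, so sgn(σ) = (−1)^2 and σ is even.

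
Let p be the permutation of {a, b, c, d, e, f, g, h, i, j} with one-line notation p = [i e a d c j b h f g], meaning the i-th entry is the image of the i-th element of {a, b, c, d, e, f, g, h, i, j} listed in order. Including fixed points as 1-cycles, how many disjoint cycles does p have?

The cycle decomposition is (a i f j g b e c)(d)(h), which has 3 cycles (counting 1-cycles).

3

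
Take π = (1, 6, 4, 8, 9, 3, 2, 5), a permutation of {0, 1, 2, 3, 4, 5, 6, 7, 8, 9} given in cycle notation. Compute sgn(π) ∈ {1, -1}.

The cycle lengths are 8, 1, 1.
A cycle of length ℓ contributes ℓ−1 transpositions, so π is a product of 7 transpositions — odd.

-1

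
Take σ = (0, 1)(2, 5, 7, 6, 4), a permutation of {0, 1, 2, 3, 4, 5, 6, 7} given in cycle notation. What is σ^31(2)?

2 lies in the 5-cycle (2, 5, 7, 6, 4).
Since the cycle has length 5, σ^31 acts on it the same as σ^1 (31 mod 5 = 1).
Advancing 1 step from 2: 2 → 5.

5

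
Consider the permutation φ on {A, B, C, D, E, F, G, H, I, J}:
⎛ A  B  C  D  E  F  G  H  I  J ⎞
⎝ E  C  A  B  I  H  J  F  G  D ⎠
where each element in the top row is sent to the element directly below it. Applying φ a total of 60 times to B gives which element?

Tracing B → C → … returns to B after 8 steps, so B lies in an 8-cycle (A E I G J D B C).
Powers repeat with period 8 on this cycle, and 60 mod 8 = 4, so φ^60(B) = φ^4(B).
Advancing 4 steps from B: B → C → A → E → I.

I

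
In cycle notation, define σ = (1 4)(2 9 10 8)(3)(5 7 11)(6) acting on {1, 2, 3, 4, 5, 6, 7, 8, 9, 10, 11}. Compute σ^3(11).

11

11 lies in the 3-cycle (5 7 11).
Since the cycle has length 3, σ^3 acts on it the same as σ^0 (3 mod 3 = 0).
So σ^3(11) = 11.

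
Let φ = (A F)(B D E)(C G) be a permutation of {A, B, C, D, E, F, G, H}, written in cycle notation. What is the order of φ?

6

The disjoint cycles have lengths 3, 2, 2, 1.
Since disjoint cycles commute, ord(φ) = lcm(3, 2, 2) = 6.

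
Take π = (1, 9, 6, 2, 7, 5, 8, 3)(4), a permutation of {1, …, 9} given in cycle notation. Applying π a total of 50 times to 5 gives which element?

3

5 lies in the 8-cycle (1, 9, 6, 2, 7, 5, 8, 3).
Powers repeat with period 8 on this cycle, and 50 mod 8 = 2, so π^50(5) = π^2(5).
Stepping 2 places around the cycle: 5 → 8 → 3.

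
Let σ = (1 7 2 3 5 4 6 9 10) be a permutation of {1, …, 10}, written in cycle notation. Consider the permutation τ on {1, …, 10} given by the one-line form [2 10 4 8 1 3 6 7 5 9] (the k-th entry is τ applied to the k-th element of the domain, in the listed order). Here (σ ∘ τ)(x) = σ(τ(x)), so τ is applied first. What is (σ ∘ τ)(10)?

τ(10) = 9, then σ(9) = 10; composing gives (σ ∘ τ)(10) = 10.

10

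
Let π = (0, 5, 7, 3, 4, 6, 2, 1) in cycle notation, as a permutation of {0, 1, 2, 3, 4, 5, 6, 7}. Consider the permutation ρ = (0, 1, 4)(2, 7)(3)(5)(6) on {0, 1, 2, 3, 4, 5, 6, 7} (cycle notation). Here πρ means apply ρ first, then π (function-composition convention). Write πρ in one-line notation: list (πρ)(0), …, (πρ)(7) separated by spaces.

(πρ)(x) = π(ρ(x)). Computing each image: π(ρ(0)) = π(1) = 0, π(ρ(1)) = π(4) = 6, π(ρ(2)) = π(7) = 3, π(ρ(3)) = π(3) = 4, π(ρ(4)) = π(0) = 5, π(ρ(5)) = π(5) = 7, π(ρ(6)) = π(6) = 2, π(ρ(7)) = π(2) = 1.
Hence πρ = [0 6 3 4 5 7 2 1].

0 6 3 4 5 7 2 1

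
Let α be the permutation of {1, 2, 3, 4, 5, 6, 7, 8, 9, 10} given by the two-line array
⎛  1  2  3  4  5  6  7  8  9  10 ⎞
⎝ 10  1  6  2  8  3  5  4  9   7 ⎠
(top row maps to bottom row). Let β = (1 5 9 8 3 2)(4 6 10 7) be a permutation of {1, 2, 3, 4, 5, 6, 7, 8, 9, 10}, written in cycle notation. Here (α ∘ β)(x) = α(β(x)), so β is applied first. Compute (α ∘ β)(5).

9

First apply β: β(5) = 9, then α(9) = 9. Thus (α ∘ β)(5) = 9.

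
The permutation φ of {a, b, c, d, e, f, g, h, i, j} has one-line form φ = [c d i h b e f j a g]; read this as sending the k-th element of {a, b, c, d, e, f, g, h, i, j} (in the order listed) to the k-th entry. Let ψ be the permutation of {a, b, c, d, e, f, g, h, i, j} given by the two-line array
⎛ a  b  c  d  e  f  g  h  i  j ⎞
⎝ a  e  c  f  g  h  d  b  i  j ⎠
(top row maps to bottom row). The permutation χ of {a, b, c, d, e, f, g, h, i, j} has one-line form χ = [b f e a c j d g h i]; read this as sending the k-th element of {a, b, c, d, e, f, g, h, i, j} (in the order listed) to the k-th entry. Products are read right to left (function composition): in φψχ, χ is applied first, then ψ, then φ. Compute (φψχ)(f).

g

Apply the permutations in order: χ(f) = j, then ψ(j) = j, then φ(j) = g. So (φψχ)(f) = g.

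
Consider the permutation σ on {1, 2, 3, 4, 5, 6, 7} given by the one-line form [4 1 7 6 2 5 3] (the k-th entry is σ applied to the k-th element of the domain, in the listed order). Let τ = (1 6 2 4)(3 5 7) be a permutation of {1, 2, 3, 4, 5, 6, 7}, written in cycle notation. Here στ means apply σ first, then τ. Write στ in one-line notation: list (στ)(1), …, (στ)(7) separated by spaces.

1 6 3 2 4 7 5

(στ)(x) = τ(σ(x)). Computing each image: τ(σ(1)) = τ(4) = 1, τ(σ(2)) = τ(1) = 6, τ(σ(3)) = τ(7) = 3, τ(σ(4)) = τ(6) = 2, τ(σ(5)) = τ(2) = 4, τ(σ(6)) = τ(5) = 7, τ(σ(7)) = τ(3) = 5.
Hence στ = [1 6 3 2 4 7 5].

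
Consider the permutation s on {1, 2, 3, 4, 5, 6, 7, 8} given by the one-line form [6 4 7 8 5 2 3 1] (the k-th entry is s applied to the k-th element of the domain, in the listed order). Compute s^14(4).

Tracing 4 → 8 → … returns to 4 after 5 steps, so 4 lies in a 5-cycle (1 6 2 4 8).
Powers repeat with period 5 on this cycle, and 14 mod 5 = 4, so s^14(4) = s^4(4).
Stepping 4 places around the cycle: 4 → 8 → 1 → 6 → 2.

2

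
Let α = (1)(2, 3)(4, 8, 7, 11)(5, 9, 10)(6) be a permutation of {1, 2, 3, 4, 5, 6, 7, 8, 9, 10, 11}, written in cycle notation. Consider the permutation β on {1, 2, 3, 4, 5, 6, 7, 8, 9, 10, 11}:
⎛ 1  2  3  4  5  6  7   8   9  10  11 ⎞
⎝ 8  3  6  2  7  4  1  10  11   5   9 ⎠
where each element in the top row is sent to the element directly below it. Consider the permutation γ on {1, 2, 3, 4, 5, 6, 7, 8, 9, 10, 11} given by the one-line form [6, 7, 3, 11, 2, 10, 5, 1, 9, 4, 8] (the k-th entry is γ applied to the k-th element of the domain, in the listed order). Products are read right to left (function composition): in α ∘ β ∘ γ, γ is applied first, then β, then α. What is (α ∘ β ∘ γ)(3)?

6

(α ∘ β ∘ γ)(3) = α(β(γ(3))). γ(3) = 3, then β(3) = 6, then α(6) = 6, so the result is 6.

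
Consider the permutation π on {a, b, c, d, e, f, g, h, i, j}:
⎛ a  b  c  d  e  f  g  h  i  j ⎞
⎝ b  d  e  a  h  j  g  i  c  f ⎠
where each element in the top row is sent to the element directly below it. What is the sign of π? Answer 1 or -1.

1

In disjoint-cycle form the cycle lengths are 4, 3, 2, 1.
A cycle is odd iff its length is even; π has 2 even-length cycles, so sgn(π) = (−1)^2 and π is even.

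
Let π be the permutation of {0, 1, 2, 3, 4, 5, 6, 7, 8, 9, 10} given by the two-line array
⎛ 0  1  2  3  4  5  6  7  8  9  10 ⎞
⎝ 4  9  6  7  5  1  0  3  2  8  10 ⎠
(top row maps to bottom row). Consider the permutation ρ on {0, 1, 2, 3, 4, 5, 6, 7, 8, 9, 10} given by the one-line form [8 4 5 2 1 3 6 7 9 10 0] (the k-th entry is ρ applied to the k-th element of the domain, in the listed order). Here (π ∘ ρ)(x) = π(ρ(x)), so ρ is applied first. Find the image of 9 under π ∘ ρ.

10

First apply ρ: ρ(9) = 10, then π(10) = 10. Thus (π ∘ ρ)(9) = 10.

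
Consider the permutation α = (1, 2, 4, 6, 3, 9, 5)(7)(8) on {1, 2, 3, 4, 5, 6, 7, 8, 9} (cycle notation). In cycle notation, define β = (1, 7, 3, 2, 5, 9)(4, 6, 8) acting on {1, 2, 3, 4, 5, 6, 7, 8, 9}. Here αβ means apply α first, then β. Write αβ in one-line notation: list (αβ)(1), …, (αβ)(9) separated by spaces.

Chase each element through α then β: 1 → 2 → 5; 2 → 4 → 6; 3 → 9 → 1; 4 → 6 → 8; 5 → 1 → 7; 6 → 3 → 2; 7 → 7 → 3; 8 → 8 → 4; 9 → 5 → 9.
So αβ in one-line form is 5 6 1 8 7 2 3 4 9.

5 6 1 8 7 2 3 4 9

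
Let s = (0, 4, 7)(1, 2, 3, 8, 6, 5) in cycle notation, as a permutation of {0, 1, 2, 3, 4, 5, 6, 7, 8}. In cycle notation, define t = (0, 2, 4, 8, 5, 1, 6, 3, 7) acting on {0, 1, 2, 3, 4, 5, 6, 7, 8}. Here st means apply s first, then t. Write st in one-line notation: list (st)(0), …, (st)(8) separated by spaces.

8 4 7 5 0 6 1 2 3

For each element, apply s then t: 0 → 4 → 8; 1 → 2 → 4; 2 → 3 → 7; 3 → 8 → 5; 4 → 7 → 0; 5 → 1 → 6; 6 → 5 → 1; 7 → 0 → 2; 8 → 6 → 3.
So st in one-line form is 8 4 7 5 0 6 1 2 3.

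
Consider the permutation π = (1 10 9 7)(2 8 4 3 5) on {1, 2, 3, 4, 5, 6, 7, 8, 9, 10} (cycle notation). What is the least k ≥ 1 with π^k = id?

20

The cycle type of π is (5, 4, 1).
The order is lcm(5, 4) = 20.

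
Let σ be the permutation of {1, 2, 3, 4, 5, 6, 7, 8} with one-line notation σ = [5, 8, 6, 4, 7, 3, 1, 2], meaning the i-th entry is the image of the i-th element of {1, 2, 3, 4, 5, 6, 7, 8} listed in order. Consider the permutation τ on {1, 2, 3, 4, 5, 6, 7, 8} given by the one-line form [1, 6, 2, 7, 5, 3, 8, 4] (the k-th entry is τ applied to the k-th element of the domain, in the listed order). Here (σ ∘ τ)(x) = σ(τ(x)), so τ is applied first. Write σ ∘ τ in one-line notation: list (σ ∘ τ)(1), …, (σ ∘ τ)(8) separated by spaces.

5 3 8 1 7 6 2 4

(σ ∘ τ)(x) = σ(τ(x)). Computing each image: σ(τ(1)) = σ(1) = 5, σ(τ(2)) = σ(6) = 3, σ(τ(3)) = σ(2) = 8, σ(τ(4)) = σ(7) = 1, σ(τ(5)) = σ(5) = 7, σ(τ(6)) = σ(3) = 6, σ(τ(7)) = σ(8) = 2, σ(τ(8)) = σ(4) = 4.
Hence σ ∘ τ = [5 3 8 1 7 6 2 4].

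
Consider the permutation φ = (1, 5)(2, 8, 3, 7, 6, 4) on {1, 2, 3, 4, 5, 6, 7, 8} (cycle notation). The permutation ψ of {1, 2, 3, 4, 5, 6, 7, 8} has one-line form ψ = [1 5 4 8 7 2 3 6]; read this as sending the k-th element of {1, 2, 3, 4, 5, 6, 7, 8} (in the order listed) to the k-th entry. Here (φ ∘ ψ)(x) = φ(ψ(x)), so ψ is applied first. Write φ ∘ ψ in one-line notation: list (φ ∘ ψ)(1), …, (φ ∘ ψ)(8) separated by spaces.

Chase each element through ψ then φ: 1 → 1 → 5; 2 → 5 → 1; 3 → 4 → 2; 4 → 8 → 3; 5 → 7 → 6; 6 → 2 → 8; 7 → 3 → 7; 8 → 6 → 4.
So φ ∘ ψ in one-line form is 5 1 2 3 6 8 7 4.

5 1 2 3 6 8 7 4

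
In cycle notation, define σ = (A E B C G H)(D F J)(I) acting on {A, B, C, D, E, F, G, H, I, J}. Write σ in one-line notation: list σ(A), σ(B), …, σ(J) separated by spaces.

E C G F B J H A I D

Each element maps to the next entry in its cycle (wrapping to the front): A→E, B→C, C→G, D→F, E→B, F→J, G→H, H→A, I→I, J→D.
So the one-line form is E C G F B J H A I D.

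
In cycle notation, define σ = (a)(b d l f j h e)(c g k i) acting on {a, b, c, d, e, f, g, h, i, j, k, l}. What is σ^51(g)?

c

g lies in the 4-cycle (c g k i).
Powers repeat with period 4 on this cycle, and 51 mod 4 = 3, so σ^51(g) = σ^3(g).
Advancing 3 steps from g: g → k → i → c.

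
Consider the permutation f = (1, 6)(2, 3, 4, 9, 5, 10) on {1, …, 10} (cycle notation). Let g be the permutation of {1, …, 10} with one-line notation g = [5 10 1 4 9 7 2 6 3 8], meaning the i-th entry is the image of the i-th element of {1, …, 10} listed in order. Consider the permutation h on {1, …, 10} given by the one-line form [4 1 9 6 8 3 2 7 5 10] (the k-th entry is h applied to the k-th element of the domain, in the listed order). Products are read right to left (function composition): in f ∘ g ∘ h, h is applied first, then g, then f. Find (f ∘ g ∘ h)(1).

9

Apply the permutations in order: h(1) = 4, then g(4) = 4, then f(4) = 9. So (f ∘ g ∘ h)(1) = 9.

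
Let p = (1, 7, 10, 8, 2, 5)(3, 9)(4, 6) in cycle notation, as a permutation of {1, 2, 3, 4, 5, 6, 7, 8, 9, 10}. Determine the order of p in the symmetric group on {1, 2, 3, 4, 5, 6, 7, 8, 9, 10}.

The cycle type of p is (6, 2, 2).
The order of p is the least common multiple of its cycle lengths: lcm(6, 2, 2) = 6.

6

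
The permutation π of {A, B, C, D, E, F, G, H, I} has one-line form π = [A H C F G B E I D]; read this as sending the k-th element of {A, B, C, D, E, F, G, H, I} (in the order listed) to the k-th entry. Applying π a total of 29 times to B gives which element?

Tracing B → H → … returns to B after 5 steps, so B lies in a 5-cycle (B, H, I, D, F).
Powers repeat with period 5 on this cycle, and 29 mod 5 = 4, so π^29(B) = π^4(B).
Stepping 4 places around the cycle: B → H → I → D → F.

F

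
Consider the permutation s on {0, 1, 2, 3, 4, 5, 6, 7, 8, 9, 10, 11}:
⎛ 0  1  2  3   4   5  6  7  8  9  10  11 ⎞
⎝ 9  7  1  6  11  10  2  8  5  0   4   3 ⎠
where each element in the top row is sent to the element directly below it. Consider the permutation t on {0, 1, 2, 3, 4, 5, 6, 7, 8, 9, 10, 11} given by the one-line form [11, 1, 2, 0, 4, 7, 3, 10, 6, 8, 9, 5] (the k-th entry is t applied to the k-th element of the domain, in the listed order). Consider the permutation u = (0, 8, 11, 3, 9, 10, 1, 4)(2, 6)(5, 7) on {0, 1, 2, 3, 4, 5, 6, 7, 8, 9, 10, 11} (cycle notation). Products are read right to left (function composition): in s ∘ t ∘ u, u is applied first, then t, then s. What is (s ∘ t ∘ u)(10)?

7

Chase 10: u(10) = 1; t(1) = 1; s(1) = 7. Hence (s ∘ t ∘ u)(10) = 7.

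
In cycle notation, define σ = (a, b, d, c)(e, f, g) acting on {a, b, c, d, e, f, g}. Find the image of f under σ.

g

f appears in (e, f, g); the next entry (wrapping around) is g.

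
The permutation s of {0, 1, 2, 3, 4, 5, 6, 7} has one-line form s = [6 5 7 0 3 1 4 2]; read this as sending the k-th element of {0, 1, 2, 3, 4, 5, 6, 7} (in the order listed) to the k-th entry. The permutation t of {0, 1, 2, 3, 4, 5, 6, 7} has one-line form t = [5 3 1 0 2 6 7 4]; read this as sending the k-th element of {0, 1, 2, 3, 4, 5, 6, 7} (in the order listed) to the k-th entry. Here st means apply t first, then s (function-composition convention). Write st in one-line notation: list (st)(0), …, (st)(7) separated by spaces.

For each element, apply t then s: 0 → 5 → 1; 1 → 3 → 0; 2 → 1 → 5; 3 → 0 → 6; 4 → 2 → 7; 5 → 6 → 4; 6 → 7 → 2; 7 → 4 → 3.
So st in one-line form is 1 0 5 6 7 4 2 3.

1 0 5 6 7 4 2 3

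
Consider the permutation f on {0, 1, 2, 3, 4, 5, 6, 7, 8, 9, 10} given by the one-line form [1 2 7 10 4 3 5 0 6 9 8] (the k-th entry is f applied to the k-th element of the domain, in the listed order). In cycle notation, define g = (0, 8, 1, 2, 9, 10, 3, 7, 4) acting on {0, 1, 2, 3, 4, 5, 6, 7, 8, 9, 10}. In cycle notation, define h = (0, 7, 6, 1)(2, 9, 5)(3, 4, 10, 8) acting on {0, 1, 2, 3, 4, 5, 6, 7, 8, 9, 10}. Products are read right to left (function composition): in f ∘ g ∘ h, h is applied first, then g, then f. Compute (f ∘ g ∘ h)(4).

Chase 4: h(4) = 10; g(10) = 3; f(3) = 10. Hence (f ∘ g ∘ h)(4) = 10.

10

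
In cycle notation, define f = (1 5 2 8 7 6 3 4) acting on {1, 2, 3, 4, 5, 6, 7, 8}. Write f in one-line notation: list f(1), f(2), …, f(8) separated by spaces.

Image by image: 1↦5, 2↦8, 3↦4, 4↦1, 5↦2, 6↦3, 7↦6, 8↦7.
So the one-line form is 5 8 4 1 2 3 6 7.

5 8 4 1 2 3 6 7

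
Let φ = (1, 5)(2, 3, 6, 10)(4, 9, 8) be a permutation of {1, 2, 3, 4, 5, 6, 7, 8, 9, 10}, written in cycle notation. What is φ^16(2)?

2

2 lies in the 4-cycle (2, 3, 6, 10).
Powers repeat with period 4 on this cycle, and 16 mod 4 = 0, so φ^16(2) = φ^0(2).
So φ^16(2) = 2.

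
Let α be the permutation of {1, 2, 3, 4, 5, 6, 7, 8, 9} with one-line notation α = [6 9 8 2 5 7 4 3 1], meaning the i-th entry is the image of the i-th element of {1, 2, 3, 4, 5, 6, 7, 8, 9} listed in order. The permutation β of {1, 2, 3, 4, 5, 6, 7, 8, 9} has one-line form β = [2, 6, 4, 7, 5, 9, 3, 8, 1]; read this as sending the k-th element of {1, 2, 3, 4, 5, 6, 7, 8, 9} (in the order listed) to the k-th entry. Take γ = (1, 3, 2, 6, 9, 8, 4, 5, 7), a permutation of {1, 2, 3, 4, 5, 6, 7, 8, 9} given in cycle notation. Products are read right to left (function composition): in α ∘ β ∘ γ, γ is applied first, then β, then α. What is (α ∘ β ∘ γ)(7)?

Chase 7: γ(7) = 1; β(1) = 2; α(2) = 9. Hence (α ∘ β ∘ γ)(7) = 9.

9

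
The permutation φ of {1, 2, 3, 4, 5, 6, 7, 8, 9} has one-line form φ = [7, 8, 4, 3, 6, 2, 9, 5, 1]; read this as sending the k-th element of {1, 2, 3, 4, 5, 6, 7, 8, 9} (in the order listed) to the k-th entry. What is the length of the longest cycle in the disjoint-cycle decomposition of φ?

Decomposing into disjoint cycles gives (1, 7, 9)(2, 8, 5, 6)(3, 4); the longest has length 4.

4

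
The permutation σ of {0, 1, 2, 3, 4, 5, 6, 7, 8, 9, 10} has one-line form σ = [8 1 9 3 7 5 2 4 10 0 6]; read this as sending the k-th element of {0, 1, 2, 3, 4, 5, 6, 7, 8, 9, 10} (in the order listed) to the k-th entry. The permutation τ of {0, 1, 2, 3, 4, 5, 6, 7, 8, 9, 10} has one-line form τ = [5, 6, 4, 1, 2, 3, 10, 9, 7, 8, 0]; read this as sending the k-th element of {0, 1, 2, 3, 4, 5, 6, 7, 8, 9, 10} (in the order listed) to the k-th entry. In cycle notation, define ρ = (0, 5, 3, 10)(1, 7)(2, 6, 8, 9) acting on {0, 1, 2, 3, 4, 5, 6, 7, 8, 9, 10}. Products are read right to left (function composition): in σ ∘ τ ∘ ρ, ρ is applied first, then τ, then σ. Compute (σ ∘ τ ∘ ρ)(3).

Chase 3: ρ(3) = 10; τ(10) = 0; σ(0) = 8. Hence (σ ∘ τ ∘ ρ)(3) = 8.

8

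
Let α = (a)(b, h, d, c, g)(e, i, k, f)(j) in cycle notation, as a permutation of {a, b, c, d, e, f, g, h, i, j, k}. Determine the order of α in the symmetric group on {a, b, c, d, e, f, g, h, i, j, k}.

20

The cycle type of α is (5, 4, 1, 1).
The order is lcm(5, 4) = 20.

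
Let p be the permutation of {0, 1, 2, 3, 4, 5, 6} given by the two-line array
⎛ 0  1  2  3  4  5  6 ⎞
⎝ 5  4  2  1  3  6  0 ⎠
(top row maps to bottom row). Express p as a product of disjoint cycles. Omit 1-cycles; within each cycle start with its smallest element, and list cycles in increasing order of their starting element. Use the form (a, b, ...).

(0, 5, 6)(1, 4, 3)

Iterating p from 0 gives 0 → 5 → 6 → 0; that is the 3-cycle (0, 5, 6).
Repeating from the next unused element and collecting all non-trivial cycles gives (0, 5, 6)(1, 4, 3).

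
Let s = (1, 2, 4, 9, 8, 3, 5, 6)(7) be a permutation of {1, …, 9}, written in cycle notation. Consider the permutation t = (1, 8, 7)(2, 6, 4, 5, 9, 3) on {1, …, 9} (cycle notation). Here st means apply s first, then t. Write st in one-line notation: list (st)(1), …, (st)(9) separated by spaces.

6 5 9 3 4 8 1 2 7

For each element, apply s then t: 1 → 2 → 6; 2 → 4 → 5; 3 → 5 → 9; 4 → 9 → 3; 5 → 6 → 4; 6 → 1 → 8; 7 → 7 → 1; 8 → 3 → 2; 9 → 8 → 7.
Collecting the images, st = [6 5 9 3 4 8 1 2 7].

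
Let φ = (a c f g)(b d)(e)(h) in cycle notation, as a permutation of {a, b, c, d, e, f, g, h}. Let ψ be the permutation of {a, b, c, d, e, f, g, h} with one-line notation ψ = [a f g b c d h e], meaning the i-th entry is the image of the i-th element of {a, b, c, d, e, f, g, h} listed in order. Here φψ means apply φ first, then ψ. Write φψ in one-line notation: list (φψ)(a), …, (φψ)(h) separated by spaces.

(φψ)(x) = ψ(φ(x)). Computing each image: ψ(φ(a)) = ψ(c) = g, ψ(φ(b)) = ψ(d) = b, ψ(φ(c)) = ψ(f) = d, ψ(φ(d)) = ψ(b) = f, ψ(φ(e)) = ψ(e) = c, ψ(φ(f)) = ψ(g) = h, ψ(φ(g)) = ψ(a) = a, ψ(φ(h)) = ψ(h) = e.
Hence φψ = [g b d f c h a e].

g b d f c h a e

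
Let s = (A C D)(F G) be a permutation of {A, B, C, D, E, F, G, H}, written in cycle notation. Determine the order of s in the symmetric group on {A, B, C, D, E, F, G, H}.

6

The disjoint cycles have lengths 3, 2, 1, 1, 1.
Since disjoint cycles commute, ord(s) = lcm(3, 2) = 6.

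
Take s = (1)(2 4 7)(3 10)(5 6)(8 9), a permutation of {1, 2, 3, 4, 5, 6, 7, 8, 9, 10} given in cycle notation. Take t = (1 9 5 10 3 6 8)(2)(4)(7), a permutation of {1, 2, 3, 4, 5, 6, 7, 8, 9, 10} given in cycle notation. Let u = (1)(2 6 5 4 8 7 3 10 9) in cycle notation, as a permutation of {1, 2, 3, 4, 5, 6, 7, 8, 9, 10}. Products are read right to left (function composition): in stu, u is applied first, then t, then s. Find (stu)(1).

Apply the permutations in order: u(1) = 1, then t(1) = 9, then s(9) = 8. So (stu)(1) = 8.

8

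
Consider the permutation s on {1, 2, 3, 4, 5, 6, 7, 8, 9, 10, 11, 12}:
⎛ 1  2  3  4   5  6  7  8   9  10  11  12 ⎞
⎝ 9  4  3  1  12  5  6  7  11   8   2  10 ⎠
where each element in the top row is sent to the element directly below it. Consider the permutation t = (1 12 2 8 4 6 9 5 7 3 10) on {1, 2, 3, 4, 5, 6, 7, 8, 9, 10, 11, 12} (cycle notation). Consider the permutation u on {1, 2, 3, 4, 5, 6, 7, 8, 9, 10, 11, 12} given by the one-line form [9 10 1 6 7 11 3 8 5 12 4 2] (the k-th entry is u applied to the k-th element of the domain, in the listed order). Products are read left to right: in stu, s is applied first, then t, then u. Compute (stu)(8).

1

(stu)(8) = u(t(s(8))). s(8) = 7, then t(7) = 3, then u(3) = 1, so the result is 1.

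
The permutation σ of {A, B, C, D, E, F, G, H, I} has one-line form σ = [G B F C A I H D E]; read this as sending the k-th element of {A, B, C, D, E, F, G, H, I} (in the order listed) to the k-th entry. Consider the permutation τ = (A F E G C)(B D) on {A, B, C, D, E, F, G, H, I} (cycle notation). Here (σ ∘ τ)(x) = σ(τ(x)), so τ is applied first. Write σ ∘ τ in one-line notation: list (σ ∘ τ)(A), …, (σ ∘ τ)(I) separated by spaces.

Chase each element through τ then σ: A → F → I; B → D → C; C → A → G; D → B → B; E → G → H; F → E → A; G → C → F; H → H → D; I → I → E.
So σ ∘ τ in one-line form is I C G B H A F D E.

I C G B H A F D E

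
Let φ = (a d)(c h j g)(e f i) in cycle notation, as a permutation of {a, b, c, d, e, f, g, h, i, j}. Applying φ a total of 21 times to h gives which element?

h lies in the 4-cycle (c h j g).
Powers repeat with period 4 on this cycle, and 21 mod 4 = 1, so φ^21(h) = φ^1(h).
Stepping 1 place around the cycle: h → j.

j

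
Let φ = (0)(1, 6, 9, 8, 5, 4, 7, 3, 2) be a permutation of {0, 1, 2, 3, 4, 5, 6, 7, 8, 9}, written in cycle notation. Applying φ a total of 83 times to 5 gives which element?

7

5 lies in the 9-cycle (1, 6, 9, 8, 5, 4, 7, 3, 2).
On a 9-cycle, φ^9 is the identity, so φ^83 = φ^2 there (83 ≡ 2 mod 9).
Stepping 2 places around the cycle: 5 → 4 → 7.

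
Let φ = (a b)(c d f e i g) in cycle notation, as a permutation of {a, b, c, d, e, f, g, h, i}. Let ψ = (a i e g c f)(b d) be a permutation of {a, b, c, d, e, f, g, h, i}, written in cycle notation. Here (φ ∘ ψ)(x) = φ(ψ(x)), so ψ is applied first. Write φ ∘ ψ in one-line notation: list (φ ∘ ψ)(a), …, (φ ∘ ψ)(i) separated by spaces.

g f e a c b d h i

Chase each element through ψ then φ: a → i → g; b → d → f; c → f → e; d → b → a; e → g → c; f → a → b; g → c → d; h → h → h; i → e → i.
Collecting the images, φ ∘ ψ = [g f e a c b d h i].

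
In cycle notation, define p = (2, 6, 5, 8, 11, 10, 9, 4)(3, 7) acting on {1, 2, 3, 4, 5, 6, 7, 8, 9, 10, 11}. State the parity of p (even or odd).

The cycle lengths are 8, 2, 1.
A cycle of length ℓ contributes ℓ−1 transpositions, so p is a product of 7 + 1 = 8 transpositions — even.

even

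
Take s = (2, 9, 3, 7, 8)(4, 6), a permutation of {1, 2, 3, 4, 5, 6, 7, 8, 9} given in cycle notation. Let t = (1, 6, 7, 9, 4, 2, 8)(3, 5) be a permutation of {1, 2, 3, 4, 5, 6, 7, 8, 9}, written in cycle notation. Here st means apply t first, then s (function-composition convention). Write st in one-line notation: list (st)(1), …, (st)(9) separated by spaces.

4 2 5 9 7 8 3 1 6

Chase each element through t then s: 1 → 6 → 4; 2 → 8 → 2; 3 → 5 → 5; 4 → 2 → 9; 5 → 3 → 7; 6 → 7 → 8; 7 → 9 → 3; 8 → 1 → 1; 9 → 4 → 6.
So st in one-line form is 4 2 5 9 7 8 3 1 6.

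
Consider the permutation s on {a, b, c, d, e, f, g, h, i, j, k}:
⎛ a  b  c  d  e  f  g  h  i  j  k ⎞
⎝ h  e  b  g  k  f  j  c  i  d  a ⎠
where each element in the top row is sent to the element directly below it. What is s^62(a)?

Tracing a → h → … returns to a after 6 steps, so a lies in a 6-cycle (a h c b e k).
Since the cycle has length 6, s^62 acts on it the same as s^2 (62 mod 6 = 2).
Stepping 2 places around the cycle: a → h → c.

c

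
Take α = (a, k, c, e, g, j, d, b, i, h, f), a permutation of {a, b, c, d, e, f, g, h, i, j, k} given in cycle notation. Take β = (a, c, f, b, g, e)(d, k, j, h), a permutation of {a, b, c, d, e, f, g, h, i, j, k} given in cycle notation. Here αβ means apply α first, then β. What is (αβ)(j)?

k

(αβ)(j) = β(α(j)). α(j) = d, then β(d) = k. So (αβ)(j) = k.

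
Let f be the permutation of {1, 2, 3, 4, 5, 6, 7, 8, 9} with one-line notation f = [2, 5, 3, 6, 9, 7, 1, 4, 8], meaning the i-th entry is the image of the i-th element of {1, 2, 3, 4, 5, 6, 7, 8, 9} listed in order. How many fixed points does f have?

The fixed points (elements with f(x) = x) are {3}, so there is 1.

1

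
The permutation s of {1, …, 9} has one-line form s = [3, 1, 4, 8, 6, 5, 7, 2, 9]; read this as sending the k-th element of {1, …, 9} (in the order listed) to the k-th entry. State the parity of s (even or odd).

odd

In disjoint-cycle form the cycle lengths are 5, 2, 1, 1.
A cycle is odd iff its length is even; s has 1 even-length cycle, so sgn(s) = (−1)^1 and s is odd.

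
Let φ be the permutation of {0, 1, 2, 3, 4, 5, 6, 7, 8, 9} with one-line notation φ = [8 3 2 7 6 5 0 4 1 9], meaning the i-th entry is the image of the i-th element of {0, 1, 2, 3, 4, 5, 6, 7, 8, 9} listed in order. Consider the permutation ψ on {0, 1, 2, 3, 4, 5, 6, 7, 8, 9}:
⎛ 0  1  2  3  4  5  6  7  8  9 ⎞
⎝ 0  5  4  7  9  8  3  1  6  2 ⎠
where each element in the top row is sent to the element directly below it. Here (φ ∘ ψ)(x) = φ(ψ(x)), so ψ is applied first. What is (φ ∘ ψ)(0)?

ψ(0) = 0, then φ(0) = 8; composing gives (φ ∘ ψ)(0) = 8.

8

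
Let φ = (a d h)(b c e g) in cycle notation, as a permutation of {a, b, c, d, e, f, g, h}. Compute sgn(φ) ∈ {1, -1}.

The cycle lengths are 4, 3, 1.
A cycle is odd iff its length is even; φ has 1 even-length cycle, so sgn(φ) = (−1)^1 and φ is odd.

-1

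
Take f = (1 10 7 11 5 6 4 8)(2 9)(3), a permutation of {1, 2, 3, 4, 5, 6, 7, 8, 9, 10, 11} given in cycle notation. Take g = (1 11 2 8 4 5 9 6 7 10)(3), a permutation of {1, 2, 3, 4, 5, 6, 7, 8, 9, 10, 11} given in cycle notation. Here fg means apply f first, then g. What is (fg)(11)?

9

First apply f: f(11) = 5, then g(5) = 9. Thus (fg)(11) = 9.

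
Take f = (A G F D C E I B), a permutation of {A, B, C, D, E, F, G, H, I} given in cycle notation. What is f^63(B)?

I

B lies in the 8-cycle (A G F D C E I B).
Powers repeat with period 8 on this cycle, and 63 mod 8 = 7, so f^63(B) = f^7(B).
Advancing 7 steps from B: B → A → G → F → D → C → E → I.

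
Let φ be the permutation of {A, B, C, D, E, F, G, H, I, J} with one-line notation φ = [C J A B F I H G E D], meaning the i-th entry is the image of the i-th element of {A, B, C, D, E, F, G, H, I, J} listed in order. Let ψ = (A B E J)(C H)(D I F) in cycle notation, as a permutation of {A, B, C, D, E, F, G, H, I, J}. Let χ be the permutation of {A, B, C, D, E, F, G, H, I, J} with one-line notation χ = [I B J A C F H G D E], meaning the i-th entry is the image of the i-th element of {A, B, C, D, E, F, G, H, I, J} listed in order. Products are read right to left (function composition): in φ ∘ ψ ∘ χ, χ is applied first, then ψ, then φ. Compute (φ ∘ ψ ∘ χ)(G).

A

(φ ∘ ψ ∘ χ)(G) = φ(ψ(χ(G))). χ(G) = H, then ψ(H) = C, then φ(C) = A, so the result is A.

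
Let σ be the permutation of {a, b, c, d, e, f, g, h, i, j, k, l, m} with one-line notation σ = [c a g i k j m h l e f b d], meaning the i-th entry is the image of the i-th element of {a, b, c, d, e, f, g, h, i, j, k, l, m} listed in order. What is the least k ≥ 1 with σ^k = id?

The disjoint-cycle form of σ has cycle lengths 8, 4, 1.
Since disjoint cycles commute, ord(σ) = lcm(8, 4) = 8.

8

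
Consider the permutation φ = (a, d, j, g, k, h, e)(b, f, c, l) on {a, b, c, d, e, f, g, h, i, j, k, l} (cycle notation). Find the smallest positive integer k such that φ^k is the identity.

28

The cycle type of φ is (7, 4, 1).
The order is lcm(7, 4) = 28.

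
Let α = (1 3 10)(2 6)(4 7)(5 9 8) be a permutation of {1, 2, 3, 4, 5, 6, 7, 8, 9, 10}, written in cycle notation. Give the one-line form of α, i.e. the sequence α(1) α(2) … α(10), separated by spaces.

Image by image: 1↦3, 2↦6, 3↦10, 4↦7, 5↦9, 6↦2, 7↦4, 8↦5, 9↦8, 10↦1.
Listing these in domain order gives 3 6 10 7 9 2 4 5 8 1.

3 6 10 7 9 2 4 5 8 1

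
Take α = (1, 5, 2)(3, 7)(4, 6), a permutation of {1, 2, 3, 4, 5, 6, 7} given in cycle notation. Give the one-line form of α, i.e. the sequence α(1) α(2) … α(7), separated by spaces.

5 1 7 6 2 4 3

Image by image: 1↦5, 2↦1, 3↦7, 4↦6, 5↦2, 6↦4, 7↦3.
Listing these in domain order gives 5 1 7 6 2 4 3.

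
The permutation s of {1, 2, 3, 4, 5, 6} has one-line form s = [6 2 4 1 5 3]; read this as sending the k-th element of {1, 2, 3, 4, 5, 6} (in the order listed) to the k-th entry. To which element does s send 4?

1

4 is element number 4 of the domain, and entry number 4 of the one-line form is 1, so s(4) = 1.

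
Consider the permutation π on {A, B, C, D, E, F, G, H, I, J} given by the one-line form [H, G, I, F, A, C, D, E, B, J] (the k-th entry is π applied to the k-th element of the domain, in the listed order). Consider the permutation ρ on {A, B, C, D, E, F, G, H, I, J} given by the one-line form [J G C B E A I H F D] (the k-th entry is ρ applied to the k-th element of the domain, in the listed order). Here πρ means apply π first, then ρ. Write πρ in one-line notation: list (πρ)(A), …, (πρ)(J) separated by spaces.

For each element, apply π then ρ: A → H → H; B → G → I; C → I → F; D → F → A; E → A → J; F → C → C; G → D → B; H → E → E; I → B → G; J → J → D.
Collecting the images, πρ = [H I F A J C B E G D].

H I F A J C B E G D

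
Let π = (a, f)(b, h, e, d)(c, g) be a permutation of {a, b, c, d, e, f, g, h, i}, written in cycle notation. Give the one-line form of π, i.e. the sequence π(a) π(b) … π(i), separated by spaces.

Each element maps to the next entry in its cycle (wrapping to the front): a↦f, b↦h, c↦g, d↦b, e↦d, f↦a, g↦c, h↦e, i↦i.
So the one-line form is f h g b d a c e i.

f h g b d a c e i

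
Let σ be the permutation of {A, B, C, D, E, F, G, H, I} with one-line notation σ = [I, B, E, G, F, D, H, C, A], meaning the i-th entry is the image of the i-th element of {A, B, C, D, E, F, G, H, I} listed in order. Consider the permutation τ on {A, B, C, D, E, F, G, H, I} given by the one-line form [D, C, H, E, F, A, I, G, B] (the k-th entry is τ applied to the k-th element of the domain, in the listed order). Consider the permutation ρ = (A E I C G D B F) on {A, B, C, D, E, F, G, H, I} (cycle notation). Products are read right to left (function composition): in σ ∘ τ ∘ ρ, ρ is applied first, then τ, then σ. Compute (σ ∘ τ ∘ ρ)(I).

Apply the permutations in order: ρ(I) = C, then τ(C) = H, then σ(H) = C. So (σ ∘ τ ∘ ρ)(I) = C.

C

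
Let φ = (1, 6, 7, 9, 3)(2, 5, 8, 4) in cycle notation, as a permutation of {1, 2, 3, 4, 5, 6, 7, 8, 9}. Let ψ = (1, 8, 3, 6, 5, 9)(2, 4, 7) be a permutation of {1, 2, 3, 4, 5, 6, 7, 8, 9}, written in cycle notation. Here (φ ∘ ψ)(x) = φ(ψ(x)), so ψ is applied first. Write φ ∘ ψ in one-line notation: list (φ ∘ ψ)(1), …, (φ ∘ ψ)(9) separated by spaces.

(φ ∘ ψ)(x) = φ(ψ(x)). Computing each image: φ(ψ(1)) = φ(8) = 4, φ(ψ(2)) = φ(4) = 2, φ(ψ(3)) = φ(6) = 7, φ(ψ(4)) = φ(7) = 9, φ(ψ(5)) = φ(9) = 3, φ(ψ(6)) = φ(5) = 8, φ(ψ(7)) = φ(2) = 5, φ(ψ(8)) = φ(3) = 1, φ(ψ(9)) = φ(1) = 6.
Hence φ ∘ ψ = [4 2 7 9 3 8 5 1 6].

4 2 7 9 3 8 5 1 6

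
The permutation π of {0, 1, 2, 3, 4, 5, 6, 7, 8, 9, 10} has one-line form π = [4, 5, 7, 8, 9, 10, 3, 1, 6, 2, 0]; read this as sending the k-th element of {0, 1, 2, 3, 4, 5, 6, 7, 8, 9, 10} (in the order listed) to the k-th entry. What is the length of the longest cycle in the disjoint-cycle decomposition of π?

Decomposing into disjoint cycles gives (0 4 9 2 7 1 5 10)(3 8 6); the longest has length 8.

8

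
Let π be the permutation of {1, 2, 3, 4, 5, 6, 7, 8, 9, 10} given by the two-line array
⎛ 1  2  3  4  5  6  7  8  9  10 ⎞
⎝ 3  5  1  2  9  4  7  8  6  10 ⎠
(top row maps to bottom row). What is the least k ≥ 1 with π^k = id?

Writing π as disjoint cycles, the cycle lengths are 5, 2, 1, 1, 1.
The order is lcm(5, 2) = 10.

10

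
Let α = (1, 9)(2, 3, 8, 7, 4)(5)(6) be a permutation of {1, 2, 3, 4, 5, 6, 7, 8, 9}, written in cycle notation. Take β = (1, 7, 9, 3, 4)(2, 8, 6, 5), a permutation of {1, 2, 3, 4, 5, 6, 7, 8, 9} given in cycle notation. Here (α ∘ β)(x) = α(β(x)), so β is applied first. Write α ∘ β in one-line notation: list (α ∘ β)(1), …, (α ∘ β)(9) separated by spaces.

4 7 2 9 3 5 1 6 8

(α ∘ β)(x) = α(β(x)). Computing each image: α(β(1)) = α(7) = 4, α(β(2)) = α(8) = 7, α(β(3)) = α(4) = 2, α(β(4)) = α(1) = 9, α(β(5)) = α(2) = 3, α(β(6)) = α(5) = 5, α(β(7)) = α(9) = 1, α(β(8)) = α(6) = 6, α(β(9)) = α(3) = 8.
Hence α ∘ β = [4 7 2 9 3 5 1 6 8].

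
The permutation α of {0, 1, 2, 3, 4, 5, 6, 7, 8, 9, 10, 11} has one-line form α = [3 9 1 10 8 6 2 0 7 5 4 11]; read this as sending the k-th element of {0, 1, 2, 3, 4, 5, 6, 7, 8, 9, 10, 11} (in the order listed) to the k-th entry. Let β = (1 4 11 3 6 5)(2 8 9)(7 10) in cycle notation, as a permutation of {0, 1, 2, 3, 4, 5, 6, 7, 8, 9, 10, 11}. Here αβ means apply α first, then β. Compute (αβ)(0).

6

First apply α: α(0) = 3, then β(3) = 6. Thus (αβ)(0) = 6.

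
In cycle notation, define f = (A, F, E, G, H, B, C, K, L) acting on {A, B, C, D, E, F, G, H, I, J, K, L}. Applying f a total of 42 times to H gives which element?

H lies in the 9-cycle (A, F, E, G, H, B, C, K, L).
On a 9-cycle, f^9 is the identity, so f^42 = f^6 there (42 ≡ 6 mod 9).
Stepping 6 places around the cycle: H → B → C → K → L → A → F.

F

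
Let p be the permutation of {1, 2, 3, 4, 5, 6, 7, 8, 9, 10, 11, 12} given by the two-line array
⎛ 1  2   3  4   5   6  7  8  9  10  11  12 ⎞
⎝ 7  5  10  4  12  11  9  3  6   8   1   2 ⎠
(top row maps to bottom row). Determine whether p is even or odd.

In disjoint-cycle form the cycle lengths are 5, 3, 3, 1.
A cycle is odd iff its length is even; p has 0 even-length cycles, so sgn(p) = (−1)^0 and p is even.

even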